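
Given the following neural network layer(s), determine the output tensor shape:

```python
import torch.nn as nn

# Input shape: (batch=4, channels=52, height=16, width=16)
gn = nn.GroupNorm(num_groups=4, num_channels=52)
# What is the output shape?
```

Input: (4, 52, 16, 16) -> Output: (4, 52, 16, 16)

Answer: (4, 52, 16, 16)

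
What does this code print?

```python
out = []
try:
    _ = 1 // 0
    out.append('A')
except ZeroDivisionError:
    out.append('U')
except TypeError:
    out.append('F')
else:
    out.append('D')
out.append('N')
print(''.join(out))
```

Execution trace: 'U' (except ZeroDivisionError) → 'N' (after the try/except). Output: UN

Answer: UN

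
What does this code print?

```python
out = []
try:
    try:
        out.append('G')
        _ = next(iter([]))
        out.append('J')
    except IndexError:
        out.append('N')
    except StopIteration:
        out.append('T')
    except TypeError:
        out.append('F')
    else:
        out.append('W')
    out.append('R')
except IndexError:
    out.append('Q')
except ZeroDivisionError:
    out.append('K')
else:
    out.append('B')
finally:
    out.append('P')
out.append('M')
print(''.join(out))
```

Execution trace: 'G' (inner try body) → 'T' (inner except StopIteration) → 'R' (try body, no exception) → 'B' (else) → 'P' (finally) → 'M' (after the try/except). Output: GTRBPM

Answer: GTRBPM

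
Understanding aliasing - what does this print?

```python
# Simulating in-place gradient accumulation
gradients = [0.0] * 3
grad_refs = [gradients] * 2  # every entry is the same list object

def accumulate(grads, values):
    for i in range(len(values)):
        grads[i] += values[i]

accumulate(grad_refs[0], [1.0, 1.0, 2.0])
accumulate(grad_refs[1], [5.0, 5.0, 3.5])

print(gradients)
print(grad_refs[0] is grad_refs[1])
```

Key concept: gradient accumulation aliasing.
Step by step:
`gradients = [0.0] * 3` → gradients = [0.0, 0.0, 0.0]
`grad_refs = [gradients] * 2` → grad_refs = [[0.0, 0.0, 0.0], [0.0, 0.0, 0.0]]
`accumulate(grad_refs[0], [1.0, 1.0, 2.0])` → gradients = [1.0, 1.0, 2.0]; grad_refs = [[1.0, 1.0, 2.0], [1.0, 1.0, 2.0]]
`accumulate(grad_refs[1], [5.0, 5.0, 3.5])` → gradients = [6.0, 6.0, 5.5]; grad_refs = [[6.0, 6.0, 5.5], [6.0, 6.0, 5.5]]
`print(gradients)` → prints [6.0, 6.0, 5.5]
`print(grad_refs[0] is grad_refs[1])` → prints True

Answer:
[6.0, 6.0, 5.5]
True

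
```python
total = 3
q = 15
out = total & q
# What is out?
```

Trace:
`total = 3` → total = 3
`q = 15` → q = 15
`out = total & q` → out = 3
So out = 3

Answer: 3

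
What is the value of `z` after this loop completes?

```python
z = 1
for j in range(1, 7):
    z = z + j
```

Start at 1, add 1 through 6
`z` takes the values: 1 → 2 → 4 → 7 → 11 → 16 → 22

Answer: 22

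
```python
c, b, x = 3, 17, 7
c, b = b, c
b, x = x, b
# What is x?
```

Trace:
`c, b, x = 3, 17, 7` → c = 3; b = 17; x = 7
`c, b = b, c` → c = 17; b = 3
`b, x = x, b` → b = 7; x = 3
So x = 3

Answer: 3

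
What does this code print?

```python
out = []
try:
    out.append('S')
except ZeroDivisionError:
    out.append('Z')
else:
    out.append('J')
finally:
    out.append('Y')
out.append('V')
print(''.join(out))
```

Execution trace: 'S' (try body, no exception) → 'J' (else) → 'Y' (finally) → 'V' (after the try/except). Output: SJYV

Answer: SJYV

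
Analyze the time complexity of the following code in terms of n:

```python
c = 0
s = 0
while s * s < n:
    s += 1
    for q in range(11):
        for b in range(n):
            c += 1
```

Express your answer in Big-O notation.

Each loop level contributes: √n × 1 × n. Multiplying the contributions gives O(n√n).

Answer: O(n√n)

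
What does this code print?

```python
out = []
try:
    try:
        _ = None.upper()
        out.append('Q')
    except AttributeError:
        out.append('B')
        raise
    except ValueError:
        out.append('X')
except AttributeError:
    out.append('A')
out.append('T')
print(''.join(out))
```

Execution trace: 'B' (except AttributeError) → 'A' (outer except AttributeError) → 'T' (after the try/except). Output: BAT

Answer: BAT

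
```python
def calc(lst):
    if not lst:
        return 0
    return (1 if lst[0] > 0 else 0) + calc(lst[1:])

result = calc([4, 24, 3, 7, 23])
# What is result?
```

Count of positive elements in [4, 24, 3, 7, 23] = 5

Answer: 5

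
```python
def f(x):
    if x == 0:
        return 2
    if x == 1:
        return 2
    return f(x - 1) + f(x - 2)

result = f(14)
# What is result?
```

Build up from base cases: f(0)=2, f(1)=2, f(2)=4, f(3)=6, f(4)=10, f(5)=16, f(6)=26, ..., f(14)=1220

Answer: 1220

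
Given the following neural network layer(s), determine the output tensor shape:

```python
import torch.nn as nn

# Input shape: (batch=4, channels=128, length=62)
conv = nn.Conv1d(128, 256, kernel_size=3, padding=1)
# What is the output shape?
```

Input: (4, 128, 62) -> Output: (4, 256, 62)

Answer: (4, 256, 62)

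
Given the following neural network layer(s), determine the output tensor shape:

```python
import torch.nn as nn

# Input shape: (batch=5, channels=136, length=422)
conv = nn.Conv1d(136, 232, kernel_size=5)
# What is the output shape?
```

Input: (5, 136, 422) -> Output: (5, 232, 418)

Answer: (5, 232, 418)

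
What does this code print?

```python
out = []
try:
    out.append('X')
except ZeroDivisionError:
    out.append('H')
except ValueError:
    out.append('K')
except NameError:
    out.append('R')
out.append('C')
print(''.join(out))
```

Execution trace: 'X' (try body, no exception) → 'C' (after the try/except). Output: XC

Answer: XC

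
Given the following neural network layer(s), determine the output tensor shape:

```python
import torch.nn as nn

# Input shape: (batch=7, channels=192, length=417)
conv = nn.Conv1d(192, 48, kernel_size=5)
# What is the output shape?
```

Input: (7, 192, 417) -> Output: (7, 48, 413)

Answer: (7, 48, 413)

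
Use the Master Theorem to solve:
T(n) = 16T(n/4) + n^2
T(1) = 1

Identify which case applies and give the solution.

a=16, b=4, f(n)=n^2. log_4(16) = 2. Since c=2 = 2, Case 2 applies: T(n) = Θ(n^log_b(a) · log n) = O(n^2 log n).

Answer: O(n^2 log n) - Case 2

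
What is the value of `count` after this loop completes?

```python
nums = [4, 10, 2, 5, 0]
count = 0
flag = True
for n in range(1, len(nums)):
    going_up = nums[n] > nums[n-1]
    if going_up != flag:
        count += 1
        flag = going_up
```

Count direction changes in [4, 10, 2, 5, 0]
`count` takes the values: 0 → 1 → 2 → 3

Answer: 3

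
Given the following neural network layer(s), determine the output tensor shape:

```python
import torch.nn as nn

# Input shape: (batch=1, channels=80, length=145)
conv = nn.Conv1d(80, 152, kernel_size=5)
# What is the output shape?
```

Input: (1, 80, 145) -> Output: (1, 152, 141)

Answer: (1, 152, 141)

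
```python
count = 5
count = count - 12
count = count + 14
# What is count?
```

Trace:
`count = 5` → count = 5
`count = count - 12` → count = -7
`count = count + 14` → count = 7
So count = 7

Answer: 7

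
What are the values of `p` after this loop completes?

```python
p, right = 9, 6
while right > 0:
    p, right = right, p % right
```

GCD of 9 and 6
`p` takes the values: 9 → 6 → 3

Answer: 3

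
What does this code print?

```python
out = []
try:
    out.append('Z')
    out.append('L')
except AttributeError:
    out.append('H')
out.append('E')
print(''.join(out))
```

Execution trace: 'Z' (try body) → 'L' (try body, no exception) → 'E' (after the try/except). Output: ZLE

Answer: ZLE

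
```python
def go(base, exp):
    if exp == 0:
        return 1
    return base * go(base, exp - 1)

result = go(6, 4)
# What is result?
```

go(6, 4) = 6 * 6 * 6 * 6 = 1296

Answer: 1296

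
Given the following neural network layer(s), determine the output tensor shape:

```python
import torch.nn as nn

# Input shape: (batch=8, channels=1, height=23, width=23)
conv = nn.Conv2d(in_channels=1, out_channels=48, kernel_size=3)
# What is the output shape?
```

Input: (8, 1, 23, 23) -> Output: (8, 48, 21, 21)

Answer: (8, 48, 21, 21)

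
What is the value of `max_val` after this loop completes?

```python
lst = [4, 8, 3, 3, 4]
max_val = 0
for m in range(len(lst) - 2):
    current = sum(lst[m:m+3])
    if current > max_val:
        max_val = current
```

Max sum of 3-element window in [4, 8, 3, 3, 4]
`max_val` takes the values: 0 → 15

Answer: 15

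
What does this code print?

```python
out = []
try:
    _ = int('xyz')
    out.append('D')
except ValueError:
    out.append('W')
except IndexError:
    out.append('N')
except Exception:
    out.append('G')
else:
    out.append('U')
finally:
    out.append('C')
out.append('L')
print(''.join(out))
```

Execution trace: 'W' (except ValueError) → 'C' (finally) → 'L' (after the try/except). Output: WCL

Answer: WCL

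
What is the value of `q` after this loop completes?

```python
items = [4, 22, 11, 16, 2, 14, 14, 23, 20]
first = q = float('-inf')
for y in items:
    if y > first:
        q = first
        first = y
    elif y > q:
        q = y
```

Second largest (with repeats) in [4, 22, 11, 16, 2, 14, 14, 23, 20]
`q` takes the values: -inf → 4 → 11 → 16 → 22

Answer: 22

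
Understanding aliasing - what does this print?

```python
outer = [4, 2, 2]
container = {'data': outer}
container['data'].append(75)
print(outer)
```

Key concept: dict holds reference to list.
Step by step:
`outer = [4, 2, 2]` → outer = [4, 2, 2]
`container = {'data': outer}` → container = {'data': [4, 2, 2]}
`container['data'].append(75)` → outer = [4, 2, 2, 75]; container = {'data': [4, 2, 2, 75]}
`print(outer)` → prints [4, 2, 2, 75]

Answer: [4, 2, 2, 75]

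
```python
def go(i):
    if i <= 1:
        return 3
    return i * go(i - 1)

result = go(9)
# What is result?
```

go(9) = 9 * 8 * 7 * 6 * 5 * 4 * 3 * 2 * 3 = 1088640

Answer: 1088640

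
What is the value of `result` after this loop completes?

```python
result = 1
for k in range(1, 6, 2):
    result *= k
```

Product of 1, 3, 5, ... up to 5
`result` takes the values: 1 → 3 → 15

Answer: 15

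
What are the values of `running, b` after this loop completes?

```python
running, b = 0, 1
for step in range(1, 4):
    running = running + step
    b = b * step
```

Sum and factorial of 1 to 3
`running, b` takes the values: (0, 1) → (1, 1) → (3, 1) → (3, 2) → (6, 2) → (6, 6)

Answer: 6, 6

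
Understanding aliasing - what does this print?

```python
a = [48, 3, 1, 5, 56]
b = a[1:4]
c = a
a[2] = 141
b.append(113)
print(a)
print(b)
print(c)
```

Key concept: slice vs alias.
Step by step:
`a = [48, 3, 1, 5, 56]` → a = [48, 3, 1, 5, 56]
`b = a[1:4]` → b = [3, 1, 5]
`c = a` → c = [48, 3, 1, 5, 56] (same object as a)
`a[2] = 141` → a = [48, 3, 141, 5, 56] (same object as c); c = [48, 3, 141, 5, 56] (same object as a)
`b.append(113)` → b = [3, 1, 5, 113]
`print(a)` → prints [48, 3, 141, 5, 56]
`print(b)` → prints [3, 1, 5, 113]
`print(c)` → prints [48, 3, 141, 5, 56]

Answer:
[48, 3, 141, 5, 56]
[3, 1, 5, 113]
[48, 3, 141, 5, 56]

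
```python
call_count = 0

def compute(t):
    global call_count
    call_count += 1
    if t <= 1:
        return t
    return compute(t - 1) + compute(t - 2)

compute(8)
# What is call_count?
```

Calls(t) = 1 + Calls(t-1) + Calls(t-2); Calls(0)=Calls(1)=1. For t=8 this gives 67.

Answer: 67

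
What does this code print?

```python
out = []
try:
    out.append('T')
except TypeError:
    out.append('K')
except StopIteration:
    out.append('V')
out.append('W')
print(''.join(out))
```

Execution trace: 'T' (try body, no exception) → 'W' (after the try/except). Output: TW

Answer: TW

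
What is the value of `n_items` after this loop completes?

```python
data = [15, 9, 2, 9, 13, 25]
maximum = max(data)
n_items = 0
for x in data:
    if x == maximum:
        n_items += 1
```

Count of max value 25 in [15, 9, 2, 9, 13, 25]
`n_items` takes the values: 0 → 1

Answer: 1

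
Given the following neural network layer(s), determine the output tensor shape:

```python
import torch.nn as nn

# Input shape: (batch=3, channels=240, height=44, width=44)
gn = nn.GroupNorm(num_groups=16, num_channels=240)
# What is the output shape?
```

Input: (3, 240, 44, 44) -> Output: (3, 240, 44, 44)

Answer: (3, 240, 44, 44)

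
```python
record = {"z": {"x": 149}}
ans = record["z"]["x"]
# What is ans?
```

Trace:
`record = {"z": {"x": 149}}` → record = {'z': {'x': 149}}
`ans = record["z"]["x"]` → ans = 149
So ans = 149

Answer: 149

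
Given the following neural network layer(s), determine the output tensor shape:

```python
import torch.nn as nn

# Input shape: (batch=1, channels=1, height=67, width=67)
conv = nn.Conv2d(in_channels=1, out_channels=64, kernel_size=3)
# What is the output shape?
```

Input: (1, 1, 67, 67) -> Output: (1, 64, 65, 65)

Answer: (1, 64, 65, 65)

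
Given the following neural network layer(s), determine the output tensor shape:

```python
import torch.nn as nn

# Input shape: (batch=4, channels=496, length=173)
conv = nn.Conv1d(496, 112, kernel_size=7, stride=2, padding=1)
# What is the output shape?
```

Input: (4, 496, 173) -> Output: (4, 112, 85)

Answer: (4, 112, 85)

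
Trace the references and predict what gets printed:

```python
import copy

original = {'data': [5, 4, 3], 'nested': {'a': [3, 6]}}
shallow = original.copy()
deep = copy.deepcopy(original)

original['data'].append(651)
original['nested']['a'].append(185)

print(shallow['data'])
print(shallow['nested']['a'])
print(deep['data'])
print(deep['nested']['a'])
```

Key concept: comparing shallow vs deep copy.
Step by step:
`original = {'data': [5, 4, 3], 'nested': {'a': [3, 6]}}` → original = {'data': [5, 4, 3], 'nested': {'a': [3, 6]}}
`shallow = original.copy()` → shallow = {'data': [5, 4, 3], 'nested': {'a': [3, 6]}}
`deep = copy.deepcopy(original)` → deep = {'data': [5, 4, 3], 'nested': {'a': [3, 6]}}
`original['data'].append(651)` → original = {'data': [5, 4, 3, 651], 'nested': {'a': [3, 6]}}; shallow = {'data': [5, 4, 3, 651], 'nested': {'a': [3, 6]}}
`original['nested']['a'].append(185)` → original = {'data': [5, 4, 3, 651], 'nested': {'a': [3, 6, 185]}}; shallow = {'data': [5, 4, 3, 651], 'nested': {'a': [3, 6, 185]}}
`print(shallow['data'])` → prints [5, 4, 3, 651]
`print(shallow['nested']['a'])` → prints [3, 6, 185]
`print(deep['data'])` → prints [5, 4, 3]
`print(deep['nested']['a'])` → prints [3, 6]

Answer:
[5, 4, 3, 651]
[3, 6, 185]
[5, 4, 3]
[3, 6]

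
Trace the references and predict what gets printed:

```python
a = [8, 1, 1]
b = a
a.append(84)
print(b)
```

Key concept: basic list aliasing.
Step by step:
`a = [8, 1, 1]` → a = [8, 1, 1]
`b = a` → b = [8, 1, 1] (same object as a)
`a.append(84)` → a = [8, 1, 1, 84] (same object as b); b = [8, 1, 1, 84] (same object as a)
`print(b)` → prints [8, 1, 1, 84]

Answer: [8, 1, 1, 84]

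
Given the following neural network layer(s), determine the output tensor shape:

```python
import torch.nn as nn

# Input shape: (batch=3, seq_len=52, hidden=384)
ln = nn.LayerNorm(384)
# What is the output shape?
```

Input: (3, 52, 384) -> Output: (3, 52, 384)

Answer: (3, 52, 384)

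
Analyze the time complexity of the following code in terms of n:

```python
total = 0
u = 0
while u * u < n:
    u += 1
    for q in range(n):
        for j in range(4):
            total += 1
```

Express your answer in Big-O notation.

Each loop level contributes: √n × n × 1. Multiplying the contributions gives O(n√n).

Answer: O(n√n)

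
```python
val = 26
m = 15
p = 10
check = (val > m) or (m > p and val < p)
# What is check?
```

Trace:
`val = 26` → val = 26
`m = 15` → m = 15
`p = 10` → p = 10
`check = (val > m) or (m > p and val < p)` → check = True
So check = True

Answer: True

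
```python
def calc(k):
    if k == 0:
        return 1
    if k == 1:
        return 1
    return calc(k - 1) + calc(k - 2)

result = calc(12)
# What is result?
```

Build up from base cases: calc(0)=1, calc(1)=1, calc(2)=2, calc(3)=3, calc(4)=5, calc(5)=8, calc(6)=13, ..., calc(12)=233

Answer: 233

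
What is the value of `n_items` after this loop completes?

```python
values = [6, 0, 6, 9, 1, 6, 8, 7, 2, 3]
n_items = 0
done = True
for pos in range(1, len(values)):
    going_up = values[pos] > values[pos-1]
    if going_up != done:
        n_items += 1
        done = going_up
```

Count direction changes in [6, 0, 6, 9, 1, 6, 8, 7, 2, 3]
`n_items` takes the values: 0 → 1 → 2 → 3 → 4 → 5 → 6

Answer: 6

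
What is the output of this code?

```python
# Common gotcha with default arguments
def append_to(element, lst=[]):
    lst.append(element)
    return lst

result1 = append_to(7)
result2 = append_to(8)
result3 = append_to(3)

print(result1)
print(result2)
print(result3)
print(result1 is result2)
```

Key concept: mutable default argument gotcha.
Step by step:
`result1 = append_to(7)` → result1 = [7]
`result2 = append_to(8)` → result1 = [7, 8] (same object as result2); result2 = [7, 8] (same object as result1)
`result3 = append_to(3)` → result1 = [7, 8, 3] (same object as result2, result3); result2 = [7, 8, 3] (same object as result1, result3); result3 = [7, 8, 3] (same object as result1, result2)
`print(result1)` → prints [7, 8, 3]
`print(result2)` → prints [7, 8, 3]
`print(result3)` → prints [7, 8, 3]
`print(result1 is result2)` → prints True

Answer:
[7, 8, 3]
[7, 8, 3]
[7, 8, 3]
True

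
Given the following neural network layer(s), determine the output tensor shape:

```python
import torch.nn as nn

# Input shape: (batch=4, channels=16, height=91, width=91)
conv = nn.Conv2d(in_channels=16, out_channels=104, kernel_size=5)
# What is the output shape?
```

Input: (4, 16, 91, 91) -> Output: (4, 104, 87, 87)

Answer: (4, 104, 87, 87)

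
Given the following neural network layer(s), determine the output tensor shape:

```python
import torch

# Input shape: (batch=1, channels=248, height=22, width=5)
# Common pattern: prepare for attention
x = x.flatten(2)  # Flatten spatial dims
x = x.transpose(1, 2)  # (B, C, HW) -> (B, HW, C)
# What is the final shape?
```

Input: (1, 248, 22, 5) -> after flatten(2): (1, 248, 110) -> Output: (1, 110, 248)

Answer: (1, 110, 248)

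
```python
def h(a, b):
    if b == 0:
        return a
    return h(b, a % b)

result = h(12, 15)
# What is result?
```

h(12, 15) -> h(15, 12) -> h(12, 3) -> h(3, 0) -> 3

Answer: 3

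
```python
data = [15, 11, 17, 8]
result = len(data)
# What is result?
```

Trace:
`data = [15, 11, 17, 8]` → data = [15, 11, 17, 8]
`result = len(data)` → result = 4
So result = 4

Answer: 4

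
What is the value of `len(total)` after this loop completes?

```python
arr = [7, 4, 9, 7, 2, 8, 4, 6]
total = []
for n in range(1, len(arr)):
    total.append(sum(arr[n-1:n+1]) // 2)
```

Number of 2-element averages
`total` takes the values: [] → [5] → [5, 6] → [5, 6, 8] → [5, 6, 8, 4] → [5, 6, 8, 4, 5] → [5, 6, 8, 4, 5, 6] → [5, 6, 8, 4, 5, 6, 5]
So `len(total)` = 7

Answer: 7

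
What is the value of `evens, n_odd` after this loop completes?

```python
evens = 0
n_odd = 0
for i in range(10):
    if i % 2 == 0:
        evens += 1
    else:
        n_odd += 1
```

Count evens and odds in range(10)
`evens, n_odd` takes the values: (0, 0) → (1, 0) → (1, 1) → (2, 1) → (2, 2) → (3, 2) → (3, 3) → (4, 3) → (4, 4) → (5, 4) → (5, 5)

Answer: 5, 5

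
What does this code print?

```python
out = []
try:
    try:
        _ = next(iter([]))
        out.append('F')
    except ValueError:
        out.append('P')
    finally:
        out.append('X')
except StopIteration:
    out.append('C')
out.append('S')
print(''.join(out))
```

Execution trace: 'X' (finally) → 'C' (outer except StopIteration) → 'S' (after the try/except). Output: XCS

Answer: XCS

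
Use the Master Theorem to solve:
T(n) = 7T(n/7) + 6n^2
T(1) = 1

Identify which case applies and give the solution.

a=7, b=7, f(n)=6n^2. log_7(7) = 1. Since c=2 > 1 and the regularity condition holds (7(n/7)^2 = (7/7^2)n^2 with 7/7^2 < 1), Case 3 applies: T(n) = Θ(f(n)) = O(n^2).

Answer: O(n^2) - Case 3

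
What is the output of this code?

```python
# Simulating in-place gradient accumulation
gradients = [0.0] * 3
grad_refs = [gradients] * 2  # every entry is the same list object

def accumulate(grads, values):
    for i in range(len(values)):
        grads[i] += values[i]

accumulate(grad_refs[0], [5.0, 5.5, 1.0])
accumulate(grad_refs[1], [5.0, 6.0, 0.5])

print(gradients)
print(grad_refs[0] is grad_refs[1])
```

Key concept: gradient accumulation aliasing.
Step by step:
`gradients = [0.0] * 3` → gradients = [0.0, 0.0, 0.0]
`grad_refs = [gradients] * 2` → grad_refs = [[0.0, 0.0, 0.0], [0.0, 0.0, 0.0]]
`accumulate(grad_refs[0], [5.0, 5.5, 1.0])` → gradients = [5.0, 5.5, 1.0]; grad_refs = [[5.0, 5.5, 1.0], [5.0, 5.5, 1.0]]
`accumulate(grad_refs[1], [5.0, 6.0, 0.5])` → gradients = [10.0, 11.5, 1.5]; grad_refs = [[10.0, 11.5, 1.5], [10.0, 11.5, 1.5]]
`print(gradients)` → prints [10.0, 11.5, 1.5]
`print(grad_refs[0] is grad_refs[1])` → prints True

Answer:
[10.0, 11.5, 1.5]
True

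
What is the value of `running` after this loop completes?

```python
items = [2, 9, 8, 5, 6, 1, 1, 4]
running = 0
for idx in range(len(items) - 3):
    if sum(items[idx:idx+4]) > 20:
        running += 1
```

Count windows with sum > 20
`running` takes the values: 0 → 1 → 2

Answer: 2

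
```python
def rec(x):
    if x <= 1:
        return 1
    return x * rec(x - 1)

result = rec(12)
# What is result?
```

rec(12) = 12 * 11 * 10 * 9 * 8 * 7 * 6 * 5 * 4 * 3 * 2 * 1 = 479001600

Answer: 479001600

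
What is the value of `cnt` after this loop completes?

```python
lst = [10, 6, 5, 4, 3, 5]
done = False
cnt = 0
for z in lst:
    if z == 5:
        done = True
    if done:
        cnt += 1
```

Count elements after first 5 in [10, 6, 5, 4, 3, 5]
`cnt` takes the values: 0 → 1 → 2 → 3 → 4

Answer: 4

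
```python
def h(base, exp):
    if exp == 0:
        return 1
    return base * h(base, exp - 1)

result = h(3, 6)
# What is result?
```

h(3, 6) = 3 * 3 * 3 * 3 * 3 * 3 = 729

Answer: 729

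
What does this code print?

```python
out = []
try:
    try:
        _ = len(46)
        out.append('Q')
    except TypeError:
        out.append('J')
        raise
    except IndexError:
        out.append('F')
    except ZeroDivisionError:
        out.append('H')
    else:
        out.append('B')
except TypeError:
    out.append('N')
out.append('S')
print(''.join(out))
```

Execution trace: 'J' (inner except TypeError) → 'N' (outer except TypeError) → 'S' (after the try/except). Output: JNS

Answer: JNS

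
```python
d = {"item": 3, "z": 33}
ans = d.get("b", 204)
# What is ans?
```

Trace:
`d = {"item": 3, "z": 33}` → d = {'item': 3, 'z': 33}
`ans = d.get("b", 204)` → ans = 204
So ans = 204

Answer: 204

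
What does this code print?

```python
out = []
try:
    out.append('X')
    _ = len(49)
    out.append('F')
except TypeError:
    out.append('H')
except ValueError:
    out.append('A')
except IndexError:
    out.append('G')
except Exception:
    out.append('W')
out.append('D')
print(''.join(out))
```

Execution trace: 'X' (try body) → 'H' (except TypeError) → 'D' (after the try/except). Output: XHD

Answer: XHD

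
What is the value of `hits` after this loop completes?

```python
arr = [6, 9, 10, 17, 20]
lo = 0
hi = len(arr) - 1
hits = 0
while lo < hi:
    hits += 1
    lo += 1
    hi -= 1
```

Iterations until pointers meet (list length 5)
`hits` takes the values: 0 → 1 → 2

Answer: 2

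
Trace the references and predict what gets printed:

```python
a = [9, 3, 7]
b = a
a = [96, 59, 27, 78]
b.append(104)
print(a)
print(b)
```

Key concept: rebinding vs mutation: a is rebound to a new list, b still points at the original.
Step by step:
`a = [9, 3, 7]` → a = [9, 3, 7]
`b = a` → b = [9, 3, 7] (same object as a)
`a = [96, 59, 27, 78]` → a = [96, 59, 27, 78]
`b.append(104)` → b = [9, 3, 7, 104]
`print(a)` → prints [96, 59, 27, 78]
`print(b)` → prints [9, 3, 7, 104]

Answer:
[96, 59, 27, 78]
[9, 3, 7, 104]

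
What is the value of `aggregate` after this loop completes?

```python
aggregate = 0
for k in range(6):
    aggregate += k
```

Sum of 0 to 5 = 15
`aggregate` takes the values: 0 → 1 → 3 → 6 → 10 → 15

Answer: 15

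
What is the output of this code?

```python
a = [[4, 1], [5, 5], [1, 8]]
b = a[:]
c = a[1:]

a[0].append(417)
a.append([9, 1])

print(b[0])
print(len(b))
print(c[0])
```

Key concept: slice with nested mutation.
Step by step:
`a = [[4, 1], [5, 5], [1, 8]]` → a = [[4, 1], [5, 5], [1, 8]]
`b = a[:]` → b = [[4, 1], [5, 5], [1, 8]]
`c = a[1:]` → c = [[5, 5], [1, 8]]
`a[0].append(417)` → a = [[4, 1, 417], [5, 5], [1, 8]]; b = [[4, 1, 417], [5, 5], [1, 8]]
`a.append([9, 1])` → a = [[4, 1, 417], [5, 5], [1, 8], [9, 1]]
`print(b[0])` → prints [4, 1, 417]
`print(len(b))` → prints 3
`print(c[0])` → prints [5, 5]

Answer:
[4, 1, 417]
3
[5, 5]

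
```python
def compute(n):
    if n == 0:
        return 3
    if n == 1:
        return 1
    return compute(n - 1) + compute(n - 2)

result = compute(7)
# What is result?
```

Build up from base cases: compute(0)=3, compute(1)=1, compute(2)=4, compute(3)=5, compute(4)=9, compute(5)=14, compute(6)=23, ..., compute(7)=37

Answer: 37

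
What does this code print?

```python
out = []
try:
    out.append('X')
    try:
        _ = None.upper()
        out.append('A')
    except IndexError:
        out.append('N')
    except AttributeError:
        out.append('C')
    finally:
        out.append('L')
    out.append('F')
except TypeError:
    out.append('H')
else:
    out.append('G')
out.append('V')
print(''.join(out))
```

Execution trace: 'X' (try body) → 'C' (inner except AttributeError) → 'L' (inner finally) → 'F' (try body, no exception) → 'G' (else) → 'V' (after the try/except). Output: XCLFGV

Answer: XCLFGV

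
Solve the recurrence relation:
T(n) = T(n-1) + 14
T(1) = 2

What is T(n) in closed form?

Unrolling: T(n) = T(1) + 14·(n-1) = 2 + 14(n-1) = 14n - 12.

Answer: T(n) = 14n - 12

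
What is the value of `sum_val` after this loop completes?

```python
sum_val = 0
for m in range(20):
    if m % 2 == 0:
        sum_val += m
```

Sum of even numbers 0 to 19
`sum_val` takes the values: 0 → 2 → 6 → 12 → 20 → 30 → 42 → 56 → 72 → 90

Answer: 90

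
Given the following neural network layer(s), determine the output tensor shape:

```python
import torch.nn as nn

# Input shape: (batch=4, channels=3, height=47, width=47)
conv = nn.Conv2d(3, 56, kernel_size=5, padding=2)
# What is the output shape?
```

Input: (4, 3, 47, 47) -> Output: (4, 56, 47, 47)

Answer: (4, 56, 47, 47)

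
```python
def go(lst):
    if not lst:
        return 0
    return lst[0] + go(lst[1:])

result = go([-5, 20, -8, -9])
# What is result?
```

(-5) + 20 + (-8) + (-9) + 0 = -2

Answer: -2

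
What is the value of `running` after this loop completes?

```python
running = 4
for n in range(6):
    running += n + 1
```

Start at 4, add 1 to 6 = 25
`running` takes the values: 4 → 5 → 7 → 10 → 14 → 19 → 25

Answer: 25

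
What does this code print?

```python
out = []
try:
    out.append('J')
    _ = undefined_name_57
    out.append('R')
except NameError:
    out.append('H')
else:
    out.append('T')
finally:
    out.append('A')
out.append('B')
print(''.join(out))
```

Execution trace: 'J' (try body) → 'H' (except NameError) → 'A' (finally) → 'B' (after the try/except). Output: JHAB

Answer: JHAB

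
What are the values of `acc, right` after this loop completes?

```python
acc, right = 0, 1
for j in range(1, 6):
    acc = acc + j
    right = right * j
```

Sum and factorial of 1 to 5
`acc, right` takes the values: (0, 1) → (1, 1) → (3, 1) → (3, 2) → (6, 2) → (6, 6) → (10, 6) → (10, 24) → (15, 24) → (15, 120)

Answer: 15, 120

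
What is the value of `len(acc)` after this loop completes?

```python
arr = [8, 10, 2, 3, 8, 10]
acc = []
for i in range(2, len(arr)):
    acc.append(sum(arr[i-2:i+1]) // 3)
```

Number of 3-element averages
`acc` takes the values: [] → [6] → [6, 5] → [6, 5, 4] → [6, 5, 4, 7]
So `len(acc)` = 4

Answer: 4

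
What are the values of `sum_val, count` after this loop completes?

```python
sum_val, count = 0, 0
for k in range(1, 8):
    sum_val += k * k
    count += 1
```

Sum of squares and count
`sum_val, count` takes the values: (0, 0) → (1, 0) → (1, 1) → (5, 1) → (5, 2) → (14, 2) → (14, 3) → (30, 3) → (30, 4) → (55, 4) → (55, 5) → (91, 5) → (91, 6) → (140, 6) → (140, 7)

Answer: 140, 7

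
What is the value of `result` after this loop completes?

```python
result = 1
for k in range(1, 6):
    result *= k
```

5! = 120
`result` takes the values: 1 → 2 → 6 → 24 → 120

Answer: 120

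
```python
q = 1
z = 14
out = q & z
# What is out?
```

Trace:
`q = 1` → q = 1
`z = 14` → z = 14
`out = q & z` → out = 0
So out = 0

Answer: 0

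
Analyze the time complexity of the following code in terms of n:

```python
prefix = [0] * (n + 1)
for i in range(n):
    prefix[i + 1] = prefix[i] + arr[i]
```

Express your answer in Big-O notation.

This is Prefix sum computation. Time complexity: O(n).

Answer: O(n)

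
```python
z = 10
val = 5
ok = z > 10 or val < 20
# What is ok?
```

Trace:
`z = 10` → z = 10
`val = 5` → val = 5
`ok = z > 10 or val < 20` → ok = True
So ok = True

Answer: True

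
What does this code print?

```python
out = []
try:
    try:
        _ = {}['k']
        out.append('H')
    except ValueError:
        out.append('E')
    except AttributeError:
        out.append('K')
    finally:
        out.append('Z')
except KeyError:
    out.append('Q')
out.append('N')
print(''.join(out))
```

Execution trace: 'Z' (inner finally) → 'Q' (outer except KeyError) → 'N' (after the try/except). Output: ZQN

Answer: ZQN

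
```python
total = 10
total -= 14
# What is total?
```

Trace:
`total = 10` → total = 10
`total -= 14` → total = -4
So total = -4

Answer: -4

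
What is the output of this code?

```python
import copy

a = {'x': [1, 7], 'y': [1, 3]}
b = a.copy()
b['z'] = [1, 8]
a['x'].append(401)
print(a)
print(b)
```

Key concept: shallow copy of dict with mutable values.
Step by step:
`a = {'x': [1, 7], 'y': [1, 3]}` → a = {'x': [1, 7], 'y': [1, 3]}
`b = a.copy()` → b = {'x': [1, 7], 'y': [1, 3]}
`b['z'] = [1, 8]` → b = {'x': [1, 7], 'y': [1, 3], 'z': [1, 8]}
`a['x'].append(401)` → a = {'x': [1, 7, 401], 'y': [1, 3]}; b = {'x': [1, 7, 401], 'y': [1, 3], 'z': [1, 8]}
`print(a)` → prints {'x': [1, 7, 401], 'y': [1, 3]}
`print(b)` → prints {'x': [1, 7, 401], 'y': [1, 3], 'z': [1, 8]}

Answer:
{'x': [1, 7, 401], 'y': [1, 3]}
{'x': [1, 7, 401], 'y': [1, 3], 'z': [1, 8]}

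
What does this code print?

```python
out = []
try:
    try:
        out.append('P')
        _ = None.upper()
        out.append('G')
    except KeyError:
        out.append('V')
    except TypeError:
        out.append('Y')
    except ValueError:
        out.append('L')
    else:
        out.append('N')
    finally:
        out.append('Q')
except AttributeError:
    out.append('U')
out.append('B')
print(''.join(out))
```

Execution trace: 'P' (try body) → 'Q' (finally) → 'U' (outer except AttributeError) → 'B' (after the try/except). Output: PQUB

Answer: PQUB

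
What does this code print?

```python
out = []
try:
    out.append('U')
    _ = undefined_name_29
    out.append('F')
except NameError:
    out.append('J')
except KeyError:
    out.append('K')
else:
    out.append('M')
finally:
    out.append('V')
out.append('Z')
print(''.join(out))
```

Execution trace: 'U' (try body) → 'J' (except NameError) → 'V' (finally) → 'Z' (after the try/except). Output: UJVZ

Answer: UJVZ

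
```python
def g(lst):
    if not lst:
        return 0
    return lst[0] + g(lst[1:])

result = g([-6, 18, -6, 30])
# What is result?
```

(-6) + 18 + (-6) + 30 + 0 = 36

Answer: 36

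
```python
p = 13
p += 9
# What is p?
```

Trace:
`p = 13` → p = 13
`p += 9` → p = 22
So p = 22

Answer: 22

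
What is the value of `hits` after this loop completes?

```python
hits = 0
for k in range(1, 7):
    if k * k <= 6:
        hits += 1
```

Count numbers where k² ≤ 6
`hits` takes the values: 0 → 1 → 2

Answer: 2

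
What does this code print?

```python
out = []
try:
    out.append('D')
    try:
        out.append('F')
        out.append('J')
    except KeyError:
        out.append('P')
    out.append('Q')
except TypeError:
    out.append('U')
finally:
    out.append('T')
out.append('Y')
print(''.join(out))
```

Execution trace: 'D' (try body) → 'F' (inner try body) → 'J' (inner try body, no exception) → 'Q' (try body, no exception) → 'T' (finally) → 'Y' (after the try/except). Output: DFJQTY

Answer: DFJQTY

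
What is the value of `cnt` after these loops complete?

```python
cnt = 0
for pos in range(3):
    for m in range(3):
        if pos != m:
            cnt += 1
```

3² - 3 (exclude diagonal)
`cnt` takes the values: 0 → 1 → 2 → 3 → 4 → 5 → 6

Answer: 6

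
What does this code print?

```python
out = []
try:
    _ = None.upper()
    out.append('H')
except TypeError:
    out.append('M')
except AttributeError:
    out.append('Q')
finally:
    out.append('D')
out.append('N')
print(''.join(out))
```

Execution trace: 'Q' (except AttributeError) → 'D' (finally) → 'N' (after the try/except). Output: QDN

Answer: QDN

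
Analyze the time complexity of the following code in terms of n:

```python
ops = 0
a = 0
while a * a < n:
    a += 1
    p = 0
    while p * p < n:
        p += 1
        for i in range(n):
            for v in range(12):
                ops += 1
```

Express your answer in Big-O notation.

Each loop level contributes: √n × √n × n × 1. Multiplying the contributions gives O(n^2).

Answer: O(n^2)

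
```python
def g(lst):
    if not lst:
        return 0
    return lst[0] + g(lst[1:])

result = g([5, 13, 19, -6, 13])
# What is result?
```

5 + 13 + 19 + (-6) + 13 + 0 = 44

Answer: 44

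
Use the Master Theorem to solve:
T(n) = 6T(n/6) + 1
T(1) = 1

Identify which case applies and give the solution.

a=6, b=6, f(n)=1. log_6(6) = 1. Since c=0 < 1, Case 1 applies: T(n) = Θ(n^log_b(a)) = O(n).

Answer: O(n) - Case 1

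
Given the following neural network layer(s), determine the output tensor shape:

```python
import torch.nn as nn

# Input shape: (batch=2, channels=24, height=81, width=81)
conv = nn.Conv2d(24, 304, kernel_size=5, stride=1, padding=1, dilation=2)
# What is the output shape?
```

Input: (2, 24, 81, 81) -> Output: (2, 304, 75, 75)

Answer: (2, 304, 75, 75)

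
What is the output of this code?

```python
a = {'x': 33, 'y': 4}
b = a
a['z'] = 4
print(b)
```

Key concept: dict aliasing.
Step by step:
`a = {'x': 33, 'y': 4}` → a = {'x': 33, 'y': 4}
`b = a` → b = {'x': 33, 'y': 4} (same object as a)
`a['z'] = 4` → a = {'x': 33, 'y': 4, 'z': 4} (same object as b); b = {'x': 33, 'y': 4, 'z': 4} (same object as a)
`print(b)` → prints {'x': 33, 'y': 4, 'z': 4}

Answer: {'x': 33, 'y': 4, 'z': 4}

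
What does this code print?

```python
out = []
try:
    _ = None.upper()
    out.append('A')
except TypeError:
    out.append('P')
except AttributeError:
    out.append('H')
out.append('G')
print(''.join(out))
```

Execution trace: 'H' (except AttributeError) → 'G' (after the try/except). Output: HG

Answer: HG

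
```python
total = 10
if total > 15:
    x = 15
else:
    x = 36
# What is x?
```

Trace:
`total = 10` → total = 10
`if total > 15: ...` → total > 15 is False, take else branch → x = 36
So x = 36

Answer: 36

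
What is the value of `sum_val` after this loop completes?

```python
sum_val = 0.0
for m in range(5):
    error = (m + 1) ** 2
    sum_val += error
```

Sum of squared losses 1² + 2² + ... + 5²
`sum_val` takes the values: 0.0 → 1.0 → 5.0 → 14.0 → 30.0 → 55.0

Answer: 55.0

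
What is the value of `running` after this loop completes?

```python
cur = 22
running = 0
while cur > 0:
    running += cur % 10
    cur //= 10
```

Sum digits of 22
`running` takes the values: 0 → 2 → 4

Answer: 4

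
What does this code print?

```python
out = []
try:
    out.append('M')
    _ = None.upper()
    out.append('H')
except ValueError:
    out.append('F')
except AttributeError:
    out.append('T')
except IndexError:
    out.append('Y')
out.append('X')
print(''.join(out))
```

Execution trace: 'M' (try body) → 'T' (except AttributeError) → 'X' (after the try/except). Output: MTX

Answer: MTX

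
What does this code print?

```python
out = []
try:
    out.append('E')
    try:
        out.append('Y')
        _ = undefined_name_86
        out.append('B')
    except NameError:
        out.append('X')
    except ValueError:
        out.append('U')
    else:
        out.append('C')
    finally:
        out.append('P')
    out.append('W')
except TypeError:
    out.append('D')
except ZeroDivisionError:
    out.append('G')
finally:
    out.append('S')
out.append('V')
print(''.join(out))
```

Execution trace: 'E' (try body) → 'Y' (inner try body) → 'X' (inner except NameError) → 'P' (inner finally) → 'W' (try body, no exception) → 'S' (finally) → 'V' (after the try/except). Output: EYXPWSV

Answer: EYXPWSV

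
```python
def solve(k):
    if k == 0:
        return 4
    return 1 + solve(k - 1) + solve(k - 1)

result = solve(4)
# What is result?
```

solve(k) = 1 + 2·solve(k-1), solve(0)=4. Closed form: (4+1)·2^4 - 1 = 79.

Answer: 79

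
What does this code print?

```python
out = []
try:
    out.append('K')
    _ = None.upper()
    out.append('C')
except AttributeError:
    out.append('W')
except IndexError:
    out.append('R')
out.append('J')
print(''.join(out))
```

Execution trace: 'K' (try body) → 'W' (except AttributeError) → 'J' (after the try/except). Output: KWJ

Answer: KWJ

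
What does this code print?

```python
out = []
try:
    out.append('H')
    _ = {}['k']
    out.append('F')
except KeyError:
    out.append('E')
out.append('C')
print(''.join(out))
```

Execution trace: 'H' (try body) → 'E' (except KeyError) → 'C' (after the try/except). Output: HEC

Answer: HEC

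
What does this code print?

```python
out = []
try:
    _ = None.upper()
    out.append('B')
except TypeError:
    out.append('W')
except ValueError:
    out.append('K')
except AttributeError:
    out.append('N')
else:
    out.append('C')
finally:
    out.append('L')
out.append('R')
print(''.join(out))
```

Execution trace: 'N' (except AttributeError) → 'L' (finally) → 'R' (after the try/except). Output: NLR

Answer: NLR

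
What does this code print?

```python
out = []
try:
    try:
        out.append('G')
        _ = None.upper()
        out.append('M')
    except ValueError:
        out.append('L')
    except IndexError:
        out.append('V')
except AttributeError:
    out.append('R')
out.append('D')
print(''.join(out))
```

Execution trace: 'G' (try body) → 'R' (outer except AttributeError) → 'D' (after the try/except). Output: GRD

Answer: GRD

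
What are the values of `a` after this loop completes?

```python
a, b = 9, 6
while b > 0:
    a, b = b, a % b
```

GCD of 9 and 6
`a` takes the values: 9 → 6 → 3

Answer: 3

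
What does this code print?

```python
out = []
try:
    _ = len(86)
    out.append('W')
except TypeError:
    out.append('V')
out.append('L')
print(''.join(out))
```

Execution trace: 'V' (except TypeError) → 'L' (after the try/except). Output: VL

Answer: VL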